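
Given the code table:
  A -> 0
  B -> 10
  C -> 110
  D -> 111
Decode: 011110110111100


Decoding:
0 -> A
111 -> D
10 -> B
110 -> C
111 -> D
10 -> B
0 -> A


Result: ADBCDBA


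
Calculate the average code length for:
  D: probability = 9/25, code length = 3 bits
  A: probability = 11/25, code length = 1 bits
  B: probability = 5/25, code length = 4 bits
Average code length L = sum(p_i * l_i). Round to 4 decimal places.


Weighted contributions p_i * l_i:
  D: (9/25) * 3 = 27/25
  A: (11/25) * 1 = 11/25
  B: (5/25) * 4 = 20/25
Sum = (27 + 11 + 20)/25 = 58/25

L = 58/25 = 2.3200 bits/symbol


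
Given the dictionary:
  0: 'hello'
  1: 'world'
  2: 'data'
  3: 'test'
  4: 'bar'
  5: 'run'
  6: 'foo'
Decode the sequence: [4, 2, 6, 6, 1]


Look up each index in the dictionary:
  4 -> 'bar'
  2 -> 'data'
  6 -> 'foo'
  6 -> 'foo'
  1 -> 'world'

Decoded: "bar data foo foo world"


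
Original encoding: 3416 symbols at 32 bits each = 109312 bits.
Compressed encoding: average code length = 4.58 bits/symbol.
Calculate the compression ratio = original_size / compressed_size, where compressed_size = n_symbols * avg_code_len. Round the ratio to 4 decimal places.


original_size = n_symbols * orig_bits = 3416 * 32 = 109312 bits
compressed_size = n_symbols * avg_code_len = 3416 * 4.58 = 15645.28 bits
ratio = original_size / compressed_size = 109312 / 15645.28 = 6.9869

Compression ratio = 6.9869


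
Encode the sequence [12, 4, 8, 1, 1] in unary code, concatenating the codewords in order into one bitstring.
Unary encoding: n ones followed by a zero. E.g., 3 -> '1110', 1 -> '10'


Encode each number as n ones followed by a terminating 0:
  12 -> 1111111111110 (13 bits)
  4 -> 11110 (5 bits)
  8 -> 111111110 (9 bits)
  1 -> 10 (2 bits)
  1 -> 10 (2 bits)
Total length = 13 + 5 + 9 + 2 + 2 = 31 bits.

Unary([12, 4, 8, 1, 1]) = 1111111111110111101111111101010 (31 bits)


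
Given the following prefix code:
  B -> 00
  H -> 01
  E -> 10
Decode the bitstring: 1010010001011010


Decoding step by step:
Bits 10 -> E
Bits 10 -> E
Bits 01 -> H
Bits 00 -> B
Bits 01 -> H
Bits 01 -> H
Bits 10 -> E
Bits 10 -> E


Decoded message: EEHBHHEE


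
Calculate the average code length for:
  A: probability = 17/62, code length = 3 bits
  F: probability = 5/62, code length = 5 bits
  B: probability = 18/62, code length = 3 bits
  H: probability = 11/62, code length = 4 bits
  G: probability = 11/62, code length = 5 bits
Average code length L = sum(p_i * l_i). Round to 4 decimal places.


Weighted contributions p_i * l_i:
  A: (17/62) * 3 = 51/62
  F: (5/62) * 5 = 25/62
  B: (18/62) * 3 = 54/62
  H: (11/62) * 4 = 44/62
  G: (11/62) * 5 = 55/62
Sum = (51 + 25 + 54 + 44 + 55)/62 = 229/62

L = 229/62 = 3.6935 bits/symbol


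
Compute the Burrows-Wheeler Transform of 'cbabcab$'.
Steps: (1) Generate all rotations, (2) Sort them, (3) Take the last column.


Rotations (sorted):
  0: $cbabcab -> last char: b
  1: ab$cbabc -> last char: c
  2: abcab$cb -> last char: b
  3: b$cbabca -> last char: a
  4: babcab$c -> last char: c
  5: bcab$cba -> last char: a
  6: cab$cbab -> last char: b
  7: cbabcab$ -> last char: $


BWT = bcbacab$


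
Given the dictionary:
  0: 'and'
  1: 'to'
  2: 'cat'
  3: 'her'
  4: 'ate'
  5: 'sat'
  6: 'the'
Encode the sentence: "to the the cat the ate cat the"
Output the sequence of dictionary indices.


Look up each word in the dictionary:
  'to' -> 1
  'the' -> 6
  'the' -> 6
  'cat' -> 2
  'the' -> 6
  'ate' -> 4
  'cat' -> 2
  'the' -> 6

Encoded: [1, 6, 6, 2, 6, 4, 2, 6]


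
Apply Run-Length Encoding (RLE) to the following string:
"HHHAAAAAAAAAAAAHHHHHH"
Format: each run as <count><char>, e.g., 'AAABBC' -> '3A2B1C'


Scanning runs left to right:
  i=0: run of 'H' x 3 -> '3H'
  i=3: run of 'A' x 12 -> '12A'
  i=15: run of 'H' x 6 -> '6H'

RLE = 3H12A6H


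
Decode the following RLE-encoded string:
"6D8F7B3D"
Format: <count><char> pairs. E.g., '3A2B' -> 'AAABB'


Expanding each <count><char> pair:
  6D -> 'DDDDDD'
  8F -> 'FFFFFFFF'
  7B -> 'BBBBBBB'
  3D -> 'DDD'

Decoded = DDDDDDFFFFFFFFBBBBBBBDDD


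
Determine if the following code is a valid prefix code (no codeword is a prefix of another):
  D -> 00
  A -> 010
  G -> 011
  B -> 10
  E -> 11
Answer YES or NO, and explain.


Checking each pair (does one codeword prefix another?):
  D='00' vs A='010': no prefix
  D='00' vs G='011': no prefix
  D='00' vs B='10': no prefix
  D='00' vs E='11': no prefix
  A='010' vs D='00': no prefix
  A='010' vs G='011': no prefix
  A='010' vs B='10': no prefix
  A='010' vs E='11': no prefix
  G='011' vs D='00': no prefix
  G='011' vs A='010': no prefix
  G='011' vs B='10': no prefix
  G='011' vs E='11': no prefix
  B='10' vs D='00': no prefix
  B='10' vs A='010': no prefix
  B='10' vs G='011': no prefix
  B='10' vs E='11': no prefix
  E='11' vs D='00': no prefix
  E='11' vs A='010': no prefix
  E='11' vs G='011': no prefix
  E='11' vs B='10': no prefix
No violation found over all pairs.

YES -- this is a valid prefix code. No codeword is a prefix of any other codeword.


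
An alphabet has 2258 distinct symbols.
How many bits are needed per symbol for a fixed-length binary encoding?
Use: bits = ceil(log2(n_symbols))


log2(2258) = 11.1408
Bracket: 2^11 = 2048 < 2258 <= 2^12 = 4096
So ceil(log2(2258)) = 12

bits = ceil(log2(2258)) = ceil(11.1408) = 12 bits


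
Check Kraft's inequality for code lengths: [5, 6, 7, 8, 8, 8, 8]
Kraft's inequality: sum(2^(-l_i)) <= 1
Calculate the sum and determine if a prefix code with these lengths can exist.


Sum = 2^(-5) + 2^(-6) + 2^(-7) + 2^(-8) + 2^(-8) + 2^(-8) + 2^(-8)
    = 0.03125 + 0.015625 + 0.0078125 + 0.00390625 + 0.00390625 + 0.00390625 + 0.00390625
    = 18/256 = 0.0703125
Since 0.0703125 <= 1, Kraft's inequality IS satisfied.
A prefix code with these lengths CAN exist.

Kraft sum = 0.0703125. Satisfied.


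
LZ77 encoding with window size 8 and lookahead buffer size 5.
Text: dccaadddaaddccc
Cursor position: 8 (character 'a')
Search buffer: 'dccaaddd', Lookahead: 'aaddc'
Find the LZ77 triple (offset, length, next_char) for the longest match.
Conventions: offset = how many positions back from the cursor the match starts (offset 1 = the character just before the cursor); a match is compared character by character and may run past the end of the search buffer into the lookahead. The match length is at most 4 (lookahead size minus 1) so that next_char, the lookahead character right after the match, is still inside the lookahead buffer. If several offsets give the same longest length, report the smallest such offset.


Try each offset into the search buffer:
  offset=1 (pos 7, char 'd'): match length 0
  offset=2 (pos 6, char 'd'): match length 0
  offset=3 (pos 5, char 'd'): match length 0
  offset=4 (pos 4, char 'a'): match length 1
  offset=5 (pos 3, char 'a'): match length 4
  offset=6 (pos 2, char 'c'): match length 0
  offset=7 (pos 1, char 'c'): match length 0
  offset=8 (pos 0, char 'd'): match length 0
Longest match has length 4 at offset 5.
next_char = character at position 8 + 4 = 12 -> 'c'

Best match: offset=5, length=4 (matching 'aadd' starting at position 3)
LZ77 triple: (5, 4, 'c')


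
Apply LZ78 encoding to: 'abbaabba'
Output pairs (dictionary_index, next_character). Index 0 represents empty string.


LZ78 encoding steps:
Dictionary: {0: ''}
Step 1: w='' (idx 0), next='a' -> output (0, 'a'), add 'a' as idx 1
Step 2: w='' (idx 0), next='b' -> output (0, 'b'), add 'b' as idx 2
Step 3: w='b' (idx 2), next='a' -> output (2, 'a'), add 'ba' as idx 3
Step 4: w='a' (idx 1), next='b' -> output (1, 'b'), add 'ab' as idx 4
Step 5: w='ba' (idx 3), end of input -> output (3, '')


Encoded: [(0, 'a'), (0, 'b'), (2, 'a'), (1, 'b'), (3, '')]


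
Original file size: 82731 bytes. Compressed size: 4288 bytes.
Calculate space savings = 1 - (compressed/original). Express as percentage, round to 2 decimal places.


ratio = compressed/original = 4288/82731 = 0.051831
savings = 1 - ratio = 1 - 0.051831 = 0.948169
as a percentage: 0.948169 * 100 = 94.82%

Space savings = 1 - 4288/82731 = 94.82%


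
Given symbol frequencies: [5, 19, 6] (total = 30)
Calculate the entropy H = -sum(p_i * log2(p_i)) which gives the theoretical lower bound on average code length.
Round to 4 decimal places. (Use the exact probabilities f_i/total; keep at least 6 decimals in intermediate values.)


Per-symbol terms -p_i * log2(p_i) with p_i = f_i/30:
  p = 5/30 = 0.166667: log2(p) = -2.584963, -p*log2(p) = 0.430827
  p = 19/30 = 0.633333: log2(p) = -0.658963, -p*log2(p) = 0.417343
  p = 6/30 = 0.200000: log2(p) = -2.321928, -p*log2(p) = 0.464386
H = 0.430827 + 0.417343 + 0.464386 = 1.312556

H = 1.3126 bits/symbol


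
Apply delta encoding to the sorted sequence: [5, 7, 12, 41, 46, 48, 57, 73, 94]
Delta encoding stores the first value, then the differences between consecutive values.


First value: 5
Deltas:
  7 - 5 = 2
  12 - 7 = 5
  41 - 12 = 29
  46 - 41 = 5
  48 - 46 = 2
  57 - 48 = 9
  73 - 57 = 16
  94 - 73 = 21


Delta encoded: [5, 2, 5, 29, 5, 2, 9, 16, 21]


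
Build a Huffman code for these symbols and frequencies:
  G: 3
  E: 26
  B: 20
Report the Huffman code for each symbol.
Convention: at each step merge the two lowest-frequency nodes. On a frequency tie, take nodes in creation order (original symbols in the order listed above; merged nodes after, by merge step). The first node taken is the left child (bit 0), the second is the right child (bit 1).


Huffman tree construction:
Step 1: Merge G(3) + B(20) = 23
Step 2: Merge (G+B)(23) + E(26) = 49
Read each symbol's code off the tree from the root (left child = 0, right child = 1).

Codes:
  G: 00 (length 2)
  E: 1 (length 1)
  B: 01 (length 2)
Average code length: 72/49 = 1.4694 bits/symbol


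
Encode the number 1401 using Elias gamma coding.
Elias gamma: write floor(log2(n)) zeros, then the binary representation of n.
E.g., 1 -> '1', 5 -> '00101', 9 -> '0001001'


num_bits = floor(log2(1401)) + 1 = 11
leading_zeros = num_bits - 1 = 10
binary(1401) = 10101111001

Elias gamma(1401) = '0000000000' + '10101111001' = 000000000010101111001 (21 bits)


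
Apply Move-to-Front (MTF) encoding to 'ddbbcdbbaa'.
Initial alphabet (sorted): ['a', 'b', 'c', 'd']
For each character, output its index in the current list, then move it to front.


MTF encoding:
'd': index 3 in ['a', 'b', 'c', 'd'] -> ['d', 'a', 'b', 'c']
'd': index 0 in ['d', 'a', 'b', 'c'] -> ['d', 'a', 'b', 'c']
'b': index 2 in ['d', 'a', 'b', 'c'] -> ['b', 'd', 'a', 'c']
'b': index 0 in ['b', 'd', 'a', 'c'] -> ['b', 'd', 'a', 'c']
'c': index 3 in ['b', 'd', 'a', 'c'] -> ['c', 'b', 'd', 'a']
'd': index 2 in ['c', 'b', 'd', 'a'] -> ['d', 'c', 'b', 'a']
'b': index 2 in ['d', 'c', 'b', 'a'] -> ['b', 'd', 'c', 'a']
'b': index 0 in ['b', 'd', 'c', 'a'] -> ['b', 'd', 'c', 'a']
'a': index 3 in ['b', 'd', 'c', 'a'] -> ['a', 'b', 'd', 'c']
'a': index 0 in ['a', 'b', 'd', 'c'] -> ['a', 'b', 'd', 'c']


Output: [3, 0, 2, 0, 3, 2, 2, 0, 3, 0]


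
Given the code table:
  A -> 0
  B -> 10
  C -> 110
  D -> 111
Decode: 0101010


Decoding:
0 -> A
10 -> B
10 -> B
10 -> B


Result: ABBB


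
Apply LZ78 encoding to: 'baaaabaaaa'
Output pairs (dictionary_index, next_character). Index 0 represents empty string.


LZ78 encoding steps:
Dictionary: {0: ''}
Step 1: w='' (idx 0), next='b' -> output (0, 'b'), add 'b' as idx 1
Step 2: w='' (idx 0), next='a' -> output (0, 'a'), add 'a' as idx 2
Step 3: w='a' (idx 2), next='a' -> output (2, 'a'), add 'aa' as idx 3
Step 4: w='a' (idx 2), next='b' -> output (2, 'b'), add 'ab' as idx 4
Step 5: w='aa' (idx 3), next='a' -> output (3, 'a'), add 'aaa' as idx 5
Step 6: w='a' (idx 2), end of input -> output (2, '')


Encoded: [(0, 'b'), (0, 'a'), (2, 'a'), (2, 'b'), (3, 'a'), (2, '')]


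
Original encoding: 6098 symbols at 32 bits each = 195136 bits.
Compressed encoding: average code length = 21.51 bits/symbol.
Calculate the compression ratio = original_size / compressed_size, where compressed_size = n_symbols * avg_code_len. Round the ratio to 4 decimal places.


original_size = n_symbols * orig_bits = 6098 * 32 = 195136 bits
compressed_size = n_symbols * avg_code_len = 6098 * 21.51 = 131167.98 bits
ratio = original_size / compressed_size = 195136 / 131167.98 = 1.4877

Compression ratio = 1.4877


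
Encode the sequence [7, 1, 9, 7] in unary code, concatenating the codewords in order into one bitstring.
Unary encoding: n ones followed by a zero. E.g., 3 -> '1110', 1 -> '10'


Encode each number as n ones followed by a terminating 0:
  7 -> 11111110 (8 bits)
  1 -> 10 (2 bits)
  9 -> 1111111110 (10 bits)
  7 -> 11111110 (8 bits)
Total length = 8 + 2 + 10 + 8 = 28 bits.

Unary([7, 1, 9, 7]) = 1111111010111111111011111110 (28 bits)


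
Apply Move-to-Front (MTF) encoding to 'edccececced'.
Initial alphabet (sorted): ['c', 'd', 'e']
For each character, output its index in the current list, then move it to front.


MTF encoding:
'e': index 2 in ['c', 'd', 'e'] -> ['e', 'c', 'd']
'd': index 2 in ['e', 'c', 'd'] -> ['d', 'e', 'c']
'c': index 2 in ['d', 'e', 'c'] -> ['c', 'd', 'e']
'c': index 0 in ['c', 'd', 'e'] -> ['c', 'd', 'e']
'e': index 2 in ['c', 'd', 'e'] -> ['e', 'c', 'd']
'c': index 1 in ['e', 'c', 'd'] -> ['c', 'e', 'd']
'e': index 1 in ['c', 'e', 'd'] -> ['e', 'c', 'd']
'c': index 1 in ['e', 'c', 'd'] -> ['c', 'e', 'd']
'c': index 0 in ['c', 'e', 'd'] -> ['c', 'e', 'd']
'e': index 1 in ['c', 'e', 'd'] -> ['e', 'c', 'd']
'd': index 2 in ['e', 'c', 'd'] -> ['d', 'e', 'c']


Output: [2, 2, 2, 0, 2, 1, 1, 1, 0, 1, 2]


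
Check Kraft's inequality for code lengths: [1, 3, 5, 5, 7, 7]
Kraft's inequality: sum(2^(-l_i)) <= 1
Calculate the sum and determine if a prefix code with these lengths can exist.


Sum = 2^(-1) + 2^(-3) + 2^(-5) + 2^(-5) + 2^(-7) + 2^(-7)
    = 0.5 + 0.125 + 0.03125 + 0.03125 + 0.0078125 + 0.0078125
    = 90/128 = 0.703125
Since 0.703125 <= 1, Kraft's inequality IS satisfied.
A prefix code with these lengths CAN exist.

Kraft sum = 0.703125. Satisfied.


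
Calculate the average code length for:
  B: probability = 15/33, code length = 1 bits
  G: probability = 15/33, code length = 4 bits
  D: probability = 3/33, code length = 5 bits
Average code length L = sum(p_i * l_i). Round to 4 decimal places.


Weighted contributions p_i * l_i:
  B: (15/33) * 1 = 15/33
  G: (15/33) * 4 = 60/33
  D: (3/33) * 5 = 15/33
Sum = (15 + 60 + 15)/33 = 90/33

L = 90/33 = 2.7273 bits/symbol


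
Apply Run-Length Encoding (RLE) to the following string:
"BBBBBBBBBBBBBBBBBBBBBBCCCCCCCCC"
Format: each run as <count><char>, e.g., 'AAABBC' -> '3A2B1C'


Scanning runs left to right:
  i=0: run of 'B' x 22 -> '22B'
  i=22: run of 'C' x 9 -> '9C'

RLE = 22B9C


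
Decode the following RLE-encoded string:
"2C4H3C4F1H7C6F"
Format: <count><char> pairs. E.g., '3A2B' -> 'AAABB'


Expanding each <count><char> pair:
  2C -> 'CC'
  4H -> 'HHHH'
  3C -> 'CCC'
  4F -> 'FFFF'
  1H -> 'H'
  7C -> 'CCCCCCC'
  6F -> 'FFFFFF'

Decoded = CCHHHHCCCFFFFHCCCCCCCFFFFFF


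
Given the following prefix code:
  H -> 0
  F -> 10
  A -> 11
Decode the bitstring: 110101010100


Decoding step by step:
Bits 11 -> A
Bits 0 -> H
Bits 10 -> F
Bits 10 -> F
Bits 10 -> F
Bits 10 -> F
Bits 0 -> H


Decoded message: AHFFFFH


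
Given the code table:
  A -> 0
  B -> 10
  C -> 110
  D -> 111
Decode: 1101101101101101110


Decoding:
110 -> C
110 -> C
110 -> C
110 -> C
110 -> C
111 -> D
0 -> A


Result: CCCCCDA


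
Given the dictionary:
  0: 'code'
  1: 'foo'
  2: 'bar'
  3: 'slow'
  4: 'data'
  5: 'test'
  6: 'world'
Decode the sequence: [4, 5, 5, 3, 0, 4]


Look up each index in the dictionary:
  4 -> 'data'
  5 -> 'test'
  5 -> 'test'
  3 -> 'slow'
  0 -> 'code'
  4 -> 'data'

Decoded: "data test test slow code data"


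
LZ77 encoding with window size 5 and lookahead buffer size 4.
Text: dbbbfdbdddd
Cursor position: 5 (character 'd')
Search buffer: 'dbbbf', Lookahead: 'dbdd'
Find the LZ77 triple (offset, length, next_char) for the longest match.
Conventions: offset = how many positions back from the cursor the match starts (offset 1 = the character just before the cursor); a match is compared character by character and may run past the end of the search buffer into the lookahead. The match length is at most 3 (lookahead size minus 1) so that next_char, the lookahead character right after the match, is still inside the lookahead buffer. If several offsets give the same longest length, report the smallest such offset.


Try each offset into the search buffer:
  offset=1 (pos 4, char 'f'): match length 0
  offset=2 (pos 3, char 'b'): match length 0
  offset=3 (pos 2, char 'b'): match length 0
  offset=4 (pos 1, char 'b'): match length 0
  offset=5 (pos 0, char 'd'): match length 2
Longest match has length 2 at offset 5.
next_char = character at position 5 + 2 = 7 -> 'd'

Best match: offset=5, length=2 (matching 'db' starting at position 0)
LZ77 triple: (5, 2, 'd')


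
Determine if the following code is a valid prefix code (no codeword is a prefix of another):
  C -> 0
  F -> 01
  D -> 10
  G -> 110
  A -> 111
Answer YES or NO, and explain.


Checking each pair (does one codeword prefix another?):
  C='0' vs F='01': prefix -- VIOLATION

NO -- this is NOT a valid prefix code. C (0) is a prefix of F (01).


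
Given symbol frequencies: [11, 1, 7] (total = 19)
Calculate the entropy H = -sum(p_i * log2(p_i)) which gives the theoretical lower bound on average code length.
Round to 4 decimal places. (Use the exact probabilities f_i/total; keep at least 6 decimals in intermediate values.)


Per-symbol terms -p_i * log2(p_i) with p_i = f_i/19:
  p = 11/19 = 0.578947: log2(p) = -0.788496, -p*log2(p) = 0.456498
  p = 1/19 = 0.052632: log2(p) = -4.247928, -p*log2(p) = 0.223575
  p = 7/19 = 0.368421: log2(p) = -1.440573, -p*log2(p) = 0.530737
H = 0.456498 + 0.223575 + 0.530737 = 1.210810

H = 1.2108 bits/symbol


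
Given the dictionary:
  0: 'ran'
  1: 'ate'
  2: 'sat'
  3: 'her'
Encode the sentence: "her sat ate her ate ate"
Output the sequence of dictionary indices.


Look up each word in the dictionary:
  'her' -> 3
  'sat' -> 2
  'ate' -> 1
  'her' -> 3
  'ate' -> 1
  'ate' -> 1

Encoded: [3, 2, 1, 3, 1, 1]


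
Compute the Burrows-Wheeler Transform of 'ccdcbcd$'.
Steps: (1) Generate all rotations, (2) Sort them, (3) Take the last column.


Rotations (sorted):
  0: $ccdcbcd -> last char: d
  1: bcd$ccdc -> last char: c
  2: cbcd$ccd -> last char: d
  3: ccdcbcd$ -> last char: $
  4: cd$ccdcb -> last char: b
  5: cdcbcd$c -> last char: c
  6: d$ccdcbc -> last char: c
  7: dcbcd$cc -> last char: c


BWT = dcd$bccc


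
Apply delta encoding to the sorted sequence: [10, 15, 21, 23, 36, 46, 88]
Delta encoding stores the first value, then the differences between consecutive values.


First value: 10
Deltas:
  15 - 10 = 5
  21 - 15 = 6
  23 - 21 = 2
  36 - 23 = 13
  46 - 36 = 10
  88 - 46 = 42


Delta encoded: [10, 5, 6, 2, 13, 10, 42]


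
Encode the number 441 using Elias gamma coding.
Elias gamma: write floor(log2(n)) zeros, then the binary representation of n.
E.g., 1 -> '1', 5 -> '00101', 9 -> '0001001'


num_bits = floor(log2(441)) + 1 = 9
leading_zeros = num_bits - 1 = 8
binary(441) = 110111001

Elias gamma(441) = '00000000' + '110111001' = 00000000110111001 (17 bits)


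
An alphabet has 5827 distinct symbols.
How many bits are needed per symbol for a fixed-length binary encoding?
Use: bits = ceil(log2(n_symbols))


log2(5827) = 12.5085
Bracket: 2^12 = 4096 < 5827 <= 2^13 = 8192
So ceil(log2(5827)) = 13

bits = ceil(log2(5827)) = ceil(12.5085) = 13 bits


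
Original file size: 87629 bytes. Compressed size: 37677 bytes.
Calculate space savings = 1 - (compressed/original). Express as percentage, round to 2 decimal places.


ratio = compressed/original = 37677/87629 = 0.42996
savings = 1 - ratio = 1 - 0.42996 = 0.57004
as a percentage: 0.57004 * 100 = 57.0%

Space savings = 1 - 37677/87629 = 57.0%


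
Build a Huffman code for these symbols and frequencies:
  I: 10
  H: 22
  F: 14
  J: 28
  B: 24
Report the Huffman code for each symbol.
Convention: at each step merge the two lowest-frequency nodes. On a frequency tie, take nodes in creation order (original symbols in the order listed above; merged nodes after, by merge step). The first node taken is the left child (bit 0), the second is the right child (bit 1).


Huffman tree construction:
Step 1: Merge I(10) + F(14) = 24
Step 2: Merge H(22) + B(24) = 46
Step 3: Merge (I+F)(24) + J(28) = 52
Step 4: Merge (H+B)(46) + ((I+F)+J)(52) = 98
Read each symbol's code off the tree from the root (left child = 0, right child = 1).

Codes:
  I: 100 (length 3)
  H: 00 (length 2)
  F: 101 (length 3)
  J: 11 (length 2)
  B: 01 (length 2)
Average code length: 220/98 = 2.2449 bits/symbol


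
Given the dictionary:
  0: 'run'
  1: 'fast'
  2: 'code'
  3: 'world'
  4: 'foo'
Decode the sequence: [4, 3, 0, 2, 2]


Look up each index in the dictionary:
  4 -> 'foo'
  3 -> 'world'
  0 -> 'run'
  2 -> 'code'
  2 -> 'code'

Decoded: "foo world run code code"


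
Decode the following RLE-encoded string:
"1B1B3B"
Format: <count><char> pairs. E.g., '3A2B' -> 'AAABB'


Expanding each <count><char> pair:
  1B -> 'B'
  1B -> 'B'
  3B -> 'BBB'

Decoded = BBBBB


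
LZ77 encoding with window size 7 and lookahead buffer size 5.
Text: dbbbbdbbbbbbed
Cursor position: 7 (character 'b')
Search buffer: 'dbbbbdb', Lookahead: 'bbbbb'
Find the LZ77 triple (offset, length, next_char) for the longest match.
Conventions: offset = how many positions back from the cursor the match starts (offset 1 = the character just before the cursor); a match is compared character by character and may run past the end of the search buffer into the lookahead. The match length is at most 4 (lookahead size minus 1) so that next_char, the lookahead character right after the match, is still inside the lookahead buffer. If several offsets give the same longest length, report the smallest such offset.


Try each offset into the search buffer:
  offset=1 (pos 6, char 'b'): match length 4
  offset=2 (pos 5, char 'd'): match length 0
  offset=3 (pos 4, char 'b'): match length 1
  offset=4 (pos 3, char 'b'): match length 2
  offset=5 (pos 2, char 'b'): match length 3
  offset=6 (pos 1, char 'b'): match length 4
  offset=7 (pos 0, char 'd'): match length 0
Longest match has length 4, found at offsets 1, 6; take the smallest, offset 1.
next_char = character at position 7 + 4 = 11 -> 'b'

Best match: offset=1, length=4 (matching 'bbbb' starting at position 6)
LZ77 triple: (1, 4, 'b')


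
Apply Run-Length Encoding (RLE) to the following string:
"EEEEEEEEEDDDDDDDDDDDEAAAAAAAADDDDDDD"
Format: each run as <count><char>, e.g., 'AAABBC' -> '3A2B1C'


Scanning runs left to right:
  i=0: run of 'E' x 9 -> '9E'
  i=9: run of 'D' x 11 -> '11D'
  i=20: run of 'E' x 1 -> '1E'
  i=21: run of 'A' x 8 -> '8A'
  i=29: run of 'D' x 7 -> '7D'

RLE = 9E11D1E8A7D


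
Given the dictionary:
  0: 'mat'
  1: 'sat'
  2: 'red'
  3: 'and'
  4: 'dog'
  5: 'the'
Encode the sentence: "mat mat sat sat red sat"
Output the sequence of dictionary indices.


Look up each word in the dictionary:
  'mat' -> 0
  'mat' -> 0
  'sat' -> 1
  'sat' -> 1
  'red' -> 2
  'sat' -> 1

Encoded: [0, 0, 1, 1, 2, 1]


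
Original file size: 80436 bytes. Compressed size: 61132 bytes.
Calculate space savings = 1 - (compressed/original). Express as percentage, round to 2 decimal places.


ratio = compressed/original = 61132/80436 = 0.760008
savings = 1 - ratio = 1 - 0.760008 = 0.239992
as a percentage: 0.239992 * 100 = 24.0%

Space savings = 1 - 61132/80436 = 24.0%


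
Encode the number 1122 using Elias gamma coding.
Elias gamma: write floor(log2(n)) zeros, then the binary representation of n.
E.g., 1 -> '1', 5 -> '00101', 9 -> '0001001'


num_bits = floor(log2(1122)) + 1 = 11
leading_zeros = num_bits - 1 = 10
binary(1122) = 10001100010

Elias gamma(1122) = '0000000000' + '10001100010' = 000000000010001100010 (21 bits)


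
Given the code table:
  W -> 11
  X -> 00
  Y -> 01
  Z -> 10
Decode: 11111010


Decoding:
11 -> W
11 -> W
10 -> Z
10 -> Z


Result: WWZZ


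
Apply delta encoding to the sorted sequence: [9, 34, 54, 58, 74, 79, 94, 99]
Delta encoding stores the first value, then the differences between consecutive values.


First value: 9
Deltas:
  34 - 9 = 25
  54 - 34 = 20
  58 - 54 = 4
  74 - 58 = 16
  79 - 74 = 5
  94 - 79 = 15
  99 - 94 = 5


Delta encoded: [9, 25, 20, 4, 16, 5, 15, 5]


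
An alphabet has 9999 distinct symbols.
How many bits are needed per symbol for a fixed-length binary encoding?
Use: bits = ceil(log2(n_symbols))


log2(9999) = 13.2876
Bracket: 2^13 = 8192 < 9999 <= 2^14 = 16384
So ceil(log2(9999)) = 14

bits = ceil(log2(9999)) = ceil(13.2876) = 14 bits


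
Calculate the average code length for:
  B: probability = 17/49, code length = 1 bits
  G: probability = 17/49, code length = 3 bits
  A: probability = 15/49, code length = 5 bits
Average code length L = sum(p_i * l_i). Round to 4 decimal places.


Weighted contributions p_i * l_i:
  B: (17/49) * 1 = 17/49
  G: (17/49) * 3 = 51/49
  A: (15/49) * 5 = 75/49
Sum = (17 + 51 + 75)/49 = 143/49

L = 143/49 = 2.9184 bits/symbol


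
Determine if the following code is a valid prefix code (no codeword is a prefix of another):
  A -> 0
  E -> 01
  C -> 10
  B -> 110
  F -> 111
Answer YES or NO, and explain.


Checking each pair (does one codeword prefix another?):
  A='0' vs E='01': prefix -- VIOLATION

NO -- this is NOT a valid prefix code. A (0) is a prefix of E (01).


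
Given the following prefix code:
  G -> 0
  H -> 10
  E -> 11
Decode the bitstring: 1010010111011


Decoding step by step:
Bits 10 -> H
Bits 10 -> H
Bits 0 -> G
Bits 10 -> H
Bits 11 -> E
Bits 10 -> H
Bits 11 -> E


Decoded message: HHGHEHE


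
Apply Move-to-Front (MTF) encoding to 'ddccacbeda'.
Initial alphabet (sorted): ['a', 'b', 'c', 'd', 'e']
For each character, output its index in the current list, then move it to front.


MTF encoding:
'd': index 3 in ['a', 'b', 'c', 'd', 'e'] -> ['d', 'a', 'b', 'c', 'e']
'd': index 0 in ['d', 'a', 'b', 'c', 'e'] -> ['d', 'a', 'b', 'c', 'e']
'c': index 3 in ['d', 'a', 'b', 'c', 'e'] -> ['c', 'd', 'a', 'b', 'e']
'c': index 0 in ['c', 'd', 'a', 'b', 'e'] -> ['c', 'd', 'a', 'b', 'e']
'a': index 2 in ['c', 'd', 'a', 'b', 'e'] -> ['a', 'c', 'd', 'b', 'e']
'c': index 1 in ['a', 'c', 'd', 'b', 'e'] -> ['c', 'a', 'd', 'b', 'e']
'b': index 3 in ['c', 'a', 'd', 'b', 'e'] -> ['b', 'c', 'a', 'd', 'e']
'e': index 4 in ['b', 'c', 'a', 'd', 'e'] -> ['e', 'b', 'c', 'a', 'd']
'd': index 4 in ['e', 'b', 'c', 'a', 'd'] -> ['d', 'e', 'b', 'c', 'a']
'a': index 4 in ['d', 'e', 'b', 'c', 'a'] -> ['a', 'd', 'e', 'b', 'c']


Output: [3, 0, 3, 0, 2, 1, 3, 4, 4, 4]


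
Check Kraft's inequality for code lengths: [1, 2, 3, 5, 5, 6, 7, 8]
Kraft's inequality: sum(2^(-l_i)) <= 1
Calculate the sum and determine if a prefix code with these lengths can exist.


Sum = 2^(-1) + 2^(-2) + 2^(-3) + 2^(-5) + 2^(-5) + 2^(-6) + 2^(-7) + 2^(-8)
    = 0.5 + 0.25 + 0.125 + 0.03125 + 0.03125 + 0.015625 + 0.0078125 + 0.00390625
    = 247/256 = 0.96484375
Since 0.96484375 <= 1, Kraft's inequality IS satisfied.
A prefix code with these lengths CAN exist.

Kraft sum = 0.96484375. Satisfied.


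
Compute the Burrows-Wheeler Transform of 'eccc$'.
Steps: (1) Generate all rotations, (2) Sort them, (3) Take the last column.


Rotations (sorted):
  0: $eccc -> last char: c
  1: c$ecc -> last char: c
  2: cc$ec -> last char: c
  3: ccc$e -> last char: e
  4: eccc$ -> last char: $


BWT = ccce$


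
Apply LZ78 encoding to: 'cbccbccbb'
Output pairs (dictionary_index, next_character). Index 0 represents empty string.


LZ78 encoding steps:
Dictionary: {0: ''}
Step 1: w='' (idx 0), next='c' -> output (0, 'c'), add 'c' as idx 1
Step 2: w='' (idx 0), next='b' -> output (0, 'b'), add 'b' as idx 2
Step 3: w='c' (idx 1), next='c' -> output (1, 'c'), add 'cc' as idx 3
Step 4: w='b' (idx 2), next='c' -> output (2, 'c'), add 'bc' as idx 4
Step 5: w='c' (idx 1), next='b' -> output (1, 'b'), add 'cb' as idx 5
Step 6: w='b' (idx 2), end of input -> output (2, '')


Encoded: [(0, 'c'), (0, 'b'), (1, 'c'), (2, 'c'), (1, 'b'), (2, '')]


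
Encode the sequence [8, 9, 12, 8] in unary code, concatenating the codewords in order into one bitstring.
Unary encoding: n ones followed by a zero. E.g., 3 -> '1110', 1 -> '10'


Encode each number as n ones followed by a terminating 0:
  8 -> 111111110 (9 bits)
  9 -> 1111111110 (10 bits)
  12 -> 1111111111110 (13 bits)
  8 -> 111111110 (9 bits)
Total length = 9 + 10 + 13 + 9 = 41 bits.

Unary([8, 9, 12, 8]) = 11111111011111111101111111111110111111110 (41 bits)


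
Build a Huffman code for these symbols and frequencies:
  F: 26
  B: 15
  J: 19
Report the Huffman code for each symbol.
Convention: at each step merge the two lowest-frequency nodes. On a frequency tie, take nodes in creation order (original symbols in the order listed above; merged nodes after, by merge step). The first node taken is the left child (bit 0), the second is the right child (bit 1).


Huffman tree construction:
Step 1: Merge B(15) + J(19) = 34
Step 2: Merge F(26) + (B+J)(34) = 60
Read each symbol's code off the tree from the root (left child = 0, right child = 1).

Codes:
  F: 0 (length 1)
  B: 10 (length 2)
  J: 11 (length 2)
Average code length: 94/60 = 1.5667 bits/symbol


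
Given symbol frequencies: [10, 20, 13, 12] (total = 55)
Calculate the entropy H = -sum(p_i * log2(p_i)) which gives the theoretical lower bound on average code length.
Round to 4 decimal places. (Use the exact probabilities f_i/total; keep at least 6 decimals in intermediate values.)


Per-symbol terms -p_i * log2(p_i) with p_i = f_i/55:
  p = 10/55 = 0.181818: log2(p) = -2.459432, -p*log2(p) = 0.447169
  p = 20/55 = 0.363636: log2(p) = -1.459432, -p*log2(p) = 0.530702
  p = 13/55 = 0.236364: log2(p) = -2.080920, -p*log2(p) = 0.491854
  p = 12/55 = 0.218182: log2(p) = -2.196397, -p*log2(p) = 0.479214
H = 0.447169 + 0.530702 + 0.491854 + 0.479214 = 1.948939

H = 1.9489 bits/symbol


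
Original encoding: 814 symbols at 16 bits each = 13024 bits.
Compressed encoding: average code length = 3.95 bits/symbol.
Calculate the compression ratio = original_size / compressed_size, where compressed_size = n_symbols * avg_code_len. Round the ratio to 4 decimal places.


original_size = n_symbols * orig_bits = 814 * 16 = 13024 bits
compressed_size = n_symbols * avg_code_len = 814 * 3.95 = 3215.3 bits
ratio = original_size / compressed_size = 13024 / 3215.3 = 4.0506

Compression ratio = 4.0506


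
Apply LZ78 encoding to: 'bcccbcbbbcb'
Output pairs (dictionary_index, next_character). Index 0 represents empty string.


LZ78 encoding steps:
Dictionary: {0: ''}
Step 1: w='' (idx 0), next='b' -> output (0, 'b'), add 'b' as idx 1
Step 2: w='' (idx 0), next='c' -> output (0, 'c'), add 'c' as idx 2
Step 3: w='c' (idx 2), next='c' -> output (2, 'c'), add 'cc' as idx 3
Step 4: w='b' (idx 1), next='c' -> output (1, 'c'), add 'bc' as idx 4
Step 5: w='b' (idx 1), next='b' -> output (1, 'b'), add 'bb' as idx 5
Step 6: w='bc' (idx 4), next='b' -> output (4, 'b'), add 'bcb' as idx 6


Encoded: [(0, 'b'), (0, 'c'), (2, 'c'), (1, 'c'), (1, 'b'), (4, 'b')]


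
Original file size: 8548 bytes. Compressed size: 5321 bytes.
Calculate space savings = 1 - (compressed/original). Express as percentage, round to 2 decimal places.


ratio = compressed/original = 5321/8548 = 0.622485
savings = 1 - ratio = 1 - 0.622485 = 0.377515
as a percentage: 0.377515 * 100 = 37.75%

Space savings = 1 - 5321/8548 = 37.75%


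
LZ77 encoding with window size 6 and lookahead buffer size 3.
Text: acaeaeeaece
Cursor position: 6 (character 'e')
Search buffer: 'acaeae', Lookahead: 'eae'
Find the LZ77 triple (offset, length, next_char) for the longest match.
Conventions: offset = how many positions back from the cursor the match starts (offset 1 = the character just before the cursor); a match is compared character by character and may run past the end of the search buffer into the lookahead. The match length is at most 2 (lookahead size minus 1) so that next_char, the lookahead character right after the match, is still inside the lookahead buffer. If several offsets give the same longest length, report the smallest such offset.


Try each offset into the search buffer:
  offset=1 (pos 5, char 'e'): match length 1
  offset=2 (pos 4, char 'a'): match length 0
  offset=3 (pos 3, char 'e'): match length 2
  offset=4 (pos 2, char 'a'): match length 0
  offset=5 (pos 1, char 'c'): match length 0
  offset=6 (pos 0, char 'a'): match length 0
Longest match has length 2 at offset 3.
next_char = character at position 6 + 2 = 8 -> 'e'

Best match: offset=3, length=2 (matching 'ea' starting at position 3)
LZ77 triple: (3, 2, 'e')


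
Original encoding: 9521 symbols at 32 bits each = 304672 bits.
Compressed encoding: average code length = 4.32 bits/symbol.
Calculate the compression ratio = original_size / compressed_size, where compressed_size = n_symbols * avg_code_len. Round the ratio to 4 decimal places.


original_size = n_symbols * orig_bits = 9521 * 32 = 304672 bits
compressed_size = n_symbols * avg_code_len = 9521 * 4.32 = 41130.72 bits
ratio = original_size / compressed_size = 304672 / 41130.72 = 7.4074

Compression ratio = 7.4074


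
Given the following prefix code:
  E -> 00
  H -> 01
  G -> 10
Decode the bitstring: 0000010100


Decoding step by step:
Bits 00 -> E
Bits 00 -> E
Bits 01 -> H
Bits 01 -> H
Bits 00 -> E


Decoded message: EEHHE


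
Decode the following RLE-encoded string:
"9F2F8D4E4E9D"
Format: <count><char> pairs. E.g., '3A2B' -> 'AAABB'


Expanding each <count><char> pair:
  9F -> 'FFFFFFFFF'
  2F -> 'FF'
  8D -> 'DDDDDDDD'
  4E -> 'EEEE'
  4E -> 'EEEE'
  9D -> 'DDDDDDDDD'

Decoded = FFFFFFFFFFFDDDDDDDDEEEEEEEEDDDDDDDDD


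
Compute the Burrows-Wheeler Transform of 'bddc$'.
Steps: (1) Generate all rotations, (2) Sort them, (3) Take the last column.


Rotations (sorted):
  0: $bddc -> last char: c
  1: bddc$ -> last char: $
  2: c$bdd -> last char: d
  3: dc$bd -> last char: d
  4: ddc$b -> last char: b


BWT = c$ddb


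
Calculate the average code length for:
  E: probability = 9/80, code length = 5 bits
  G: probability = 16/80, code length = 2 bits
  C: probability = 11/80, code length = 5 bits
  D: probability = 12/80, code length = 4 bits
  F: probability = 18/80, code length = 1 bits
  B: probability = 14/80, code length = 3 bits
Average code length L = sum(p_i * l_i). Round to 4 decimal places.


Weighted contributions p_i * l_i:
  E: (9/80) * 5 = 45/80
  G: (16/80) * 2 = 32/80
  C: (11/80) * 5 = 55/80
  D: (12/80) * 4 = 48/80
  F: (18/80) * 1 = 18/80
  B: (14/80) * 3 = 42/80
Sum = (45 + 32 + 55 + 48 + 18 + 42)/80 = 240/80

L = 240/80 = 3.0000 bits/symbol


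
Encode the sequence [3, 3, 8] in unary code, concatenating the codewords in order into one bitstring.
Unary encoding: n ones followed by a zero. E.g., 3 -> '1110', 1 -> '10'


Encode each number as n ones followed by a terminating 0:
  3 -> 1110 (4 bits)
  3 -> 1110 (4 bits)
  8 -> 111111110 (9 bits)
Total length = 4 + 4 + 9 = 17 bits.

Unary([3, 3, 8]) = 11101110111111110 (17 bits)


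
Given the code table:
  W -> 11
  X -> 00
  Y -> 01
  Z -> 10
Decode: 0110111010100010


Decoding:
01 -> Y
10 -> Z
11 -> W
10 -> Z
10 -> Z
10 -> Z
00 -> X
10 -> Z


Result: YZWZZZXZ


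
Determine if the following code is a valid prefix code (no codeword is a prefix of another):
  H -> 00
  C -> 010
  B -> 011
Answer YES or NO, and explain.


Checking each pair (does one codeword prefix another?):
  H='00' vs C='010': no prefix
  H='00' vs B='011': no prefix
  C='010' vs H='00': no prefix
  C='010' vs B='011': no prefix
  B='011' vs H='00': no prefix
  B='011' vs C='010': no prefix
No violation found over all pairs.

YES -- this is a valid prefix code. No codeword is a prefix of any other codeword.


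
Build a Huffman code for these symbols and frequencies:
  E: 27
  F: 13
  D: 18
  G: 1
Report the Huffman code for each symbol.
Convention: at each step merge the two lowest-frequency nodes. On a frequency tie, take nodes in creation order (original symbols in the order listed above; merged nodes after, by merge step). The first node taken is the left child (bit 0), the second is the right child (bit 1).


Huffman tree construction:
Step 1: Merge G(1) + F(13) = 14
Step 2: Merge (G+F)(14) + D(18) = 32
Step 3: Merge E(27) + ((G+F)+D)(32) = 59
Read each symbol's code off the tree from the root (left child = 0, right child = 1).

Codes:
  E: 0 (length 1)
  F: 101 (length 3)
  D: 11 (length 2)
  G: 100 (length 3)
Average code length: 105/59 = 1.7797 bits/symbol


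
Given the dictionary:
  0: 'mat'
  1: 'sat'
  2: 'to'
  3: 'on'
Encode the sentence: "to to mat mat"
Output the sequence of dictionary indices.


Look up each word in the dictionary:
  'to' -> 2
  'to' -> 2
  'mat' -> 0
  'mat' -> 0

Encoded: [2, 2, 0, 0]


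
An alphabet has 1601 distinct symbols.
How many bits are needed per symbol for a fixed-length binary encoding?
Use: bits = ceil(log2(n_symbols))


log2(1601) = 10.6448
Bracket: 2^10 = 1024 < 1601 <= 2^11 = 2048
So ceil(log2(1601)) = 11

bits = ceil(log2(1601)) = ceil(10.6448) = 11 bits


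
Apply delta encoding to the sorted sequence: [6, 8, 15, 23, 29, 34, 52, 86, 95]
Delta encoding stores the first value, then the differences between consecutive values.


First value: 6
Deltas:
  8 - 6 = 2
  15 - 8 = 7
  23 - 15 = 8
  29 - 23 = 6
  34 - 29 = 5
  52 - 34 = 18
  86 - 52 = 34
  95 - 86 = 9


Delta encoded: [6, 2, 7, 8, 6, 5, 18, 34, 9]


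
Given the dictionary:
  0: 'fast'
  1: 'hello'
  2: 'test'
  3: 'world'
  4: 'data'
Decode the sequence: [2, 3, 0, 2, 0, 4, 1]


Look up each index in the dictionary:
  2 -> 'test'
  3 -> 'world'
  0 -> 'fast'
  2 -> 'test'
  0 -> 'fast'
  4 -> 'data'
  1 -> 'hello'

Decoded: "test world fast test fast data hello"


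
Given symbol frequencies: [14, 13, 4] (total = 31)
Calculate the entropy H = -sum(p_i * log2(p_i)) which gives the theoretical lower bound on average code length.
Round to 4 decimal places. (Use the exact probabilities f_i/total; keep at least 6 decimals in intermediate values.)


Per-symbol terms -p_i * log2(p_i) with p_i = f_i/31:
  p = 14/31 = 0.451613: log2(p) = -1.146841, -p*log2(p) = 0.517928
  p = 13/31 = 0.419355: log2(p) = -1.253757, -p*log2(p) = 0.525769
  p = 4/31 = 0.129032: log2(p) = -2.954196, -p*log2(p) = 0.381187
H = 0.517928 + 0.525769 + 0.381187 = 1.424884

H = 1.4249 bits/symbol


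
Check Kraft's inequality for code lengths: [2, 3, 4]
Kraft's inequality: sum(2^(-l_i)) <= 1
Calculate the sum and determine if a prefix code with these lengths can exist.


Sum = 2^(-2) + 2^(-3) + 2^(-4)
    = 0.25 + 0.125 + 0.0625
    = 7/16 = 0.4375
Since 0.4375 <= 1, Kraft's inequality IS satisfied.
A prefix code with these lengths CAN exist.

Kraft sum = 0.4375. Satisfied.


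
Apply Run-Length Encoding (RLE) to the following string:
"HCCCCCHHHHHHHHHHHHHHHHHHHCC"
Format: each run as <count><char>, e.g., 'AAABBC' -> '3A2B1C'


Scanning runs left to right:
  i=0: run of 'H' x 1 -> '1H'
  i=1: run of 'C' x 5 -> '5C'
  i=6: run of 'H' x 19 -> '19H'
  i=25: run of 'C' x 2 -> '2C'

RLE = 1H5C19H2C


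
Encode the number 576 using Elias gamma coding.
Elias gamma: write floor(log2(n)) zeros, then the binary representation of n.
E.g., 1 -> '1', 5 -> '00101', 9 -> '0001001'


num_bits = floor(log2(576)) + 1 = 10
leading_zeros = num_bits - 1 = 9
binary(576) = 1001000000

Elias gamma(576) = '000000000' + '1001000000' = 0000000001001000000 (19 bits)


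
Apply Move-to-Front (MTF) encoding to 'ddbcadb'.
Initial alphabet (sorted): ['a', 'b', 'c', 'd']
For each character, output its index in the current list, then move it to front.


MTF encoding:
'd': index 3 in ['a', 'b', 'c', 'd'] -> ['d', 'a', 'b', 'c']
'd': index 0 in ['d', 'a', 'b', 'c'] -> ['d', 'a', 'b', 'c']
'b': index 2 in ['d', 'a', 'b', 'c'] -> ['b', 'd', 'a', 'c']
'c': index 3 in ['b', 'd', 'a', 'c'] -> ['c', 'b', 'd', 'a']
'a': index 3 in ['c', 'b', 'd', 'a'] -> ['a', 'c', 'b', 'd']
'd': index 3 in ['a', 'c', 'b', 'd'] -> ['d', 'a', 'c', 'b']
'b': index 3 in ['d', 'a', 'c', 'b'] -> ['b', 'd', 'a', 'c']


Output: [3, 0, 2, 3, 3, 3, 3]
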